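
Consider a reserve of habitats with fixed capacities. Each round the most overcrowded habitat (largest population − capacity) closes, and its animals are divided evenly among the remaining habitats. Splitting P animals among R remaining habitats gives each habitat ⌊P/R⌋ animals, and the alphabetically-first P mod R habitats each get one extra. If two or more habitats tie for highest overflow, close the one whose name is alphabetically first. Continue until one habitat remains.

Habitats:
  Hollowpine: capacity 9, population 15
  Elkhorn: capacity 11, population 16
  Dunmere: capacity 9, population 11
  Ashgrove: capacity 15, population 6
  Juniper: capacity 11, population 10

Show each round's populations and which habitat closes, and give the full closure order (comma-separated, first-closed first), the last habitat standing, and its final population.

Round 1: Ashgrove=6 Dunmere=11 Elkhorn=16 Hollowpine=15 Juniper=10 → close Hollowpine (overflow 6)
  15÷4 = 3 each, +1 to first 3
Round 2: Ashgrove=10 Dunmere=15 Elkhorn=20 Juniper=13 → close Elkhorn (overflow 9)
  20÷3 = 6 each, +1 to first 2
Round 3: Ashgrove=17 Dunmere=22 Juniper=19 → close Dunmere (overflow 13)
  22÷2 = 11 each, +1 to first 0
Round 4: Ashgrove=28 Juniper=30 → close Juniper (overflow 19)
  30÷1 = 30 each, +1 to first 0

Closure order: Hollowpine, Elkhorn, Dunmere, Juniper
Last habitat: Ashgrove with 58 animals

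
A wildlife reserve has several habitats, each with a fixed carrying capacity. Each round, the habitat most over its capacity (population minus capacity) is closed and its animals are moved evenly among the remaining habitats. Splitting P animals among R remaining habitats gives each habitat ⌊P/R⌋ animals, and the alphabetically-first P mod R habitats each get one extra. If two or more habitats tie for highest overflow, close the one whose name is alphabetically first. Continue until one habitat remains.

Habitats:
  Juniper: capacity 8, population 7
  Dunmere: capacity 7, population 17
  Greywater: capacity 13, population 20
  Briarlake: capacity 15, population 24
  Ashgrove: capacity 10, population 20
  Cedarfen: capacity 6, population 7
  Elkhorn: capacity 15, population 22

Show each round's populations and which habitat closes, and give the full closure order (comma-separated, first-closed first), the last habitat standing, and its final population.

Closure order: Ashgrove, Briarlake, Dunmere, Elkhorn, Greywater, Cedarfen
Last habitat: Juniper with 117 animals

Round 1: Ashgrove=20 Briarlake=24 Cedarfen=7 Dunmere=17 Elkhorn=22 Greywater=20 Juniper=7 → close Ashgrove (overflow 10)
  20÷6 = 3 each, +1 to first 2
Round 2: Briarlake=28 Cedarfen=11 Dunmere=20 Elkhorn=25 Greywater=23 Juniper=10 → close Briarlake (overflow 13)
  28÷5 = 5 each, +1 to first 3
Round 3: Cedarfen=17 Dunmere=26 Elkhorn=31 Greywater=28 Juniper=15 → close Dunmere (overflow 19)
  26÷4 = 6 each, +1 to first 2
Round 4: Cedarfen=24 Elkhorn=38 Greywater=34 Juniper=21 → close Elkhorn (overflow 23)
  38÷3 = 12 each, +1 to first 2
Round 5: Cedarfen=37 Greywater=47 Juniper=33 → close Greywater (overflow 34)
  47÷2 = 23 each, +1 to first 1
Round 6: Cedarfen=61 Juniper=56 → close Cedarfen (overflow 55)
  61÷1 = 61 each, +1 to first 0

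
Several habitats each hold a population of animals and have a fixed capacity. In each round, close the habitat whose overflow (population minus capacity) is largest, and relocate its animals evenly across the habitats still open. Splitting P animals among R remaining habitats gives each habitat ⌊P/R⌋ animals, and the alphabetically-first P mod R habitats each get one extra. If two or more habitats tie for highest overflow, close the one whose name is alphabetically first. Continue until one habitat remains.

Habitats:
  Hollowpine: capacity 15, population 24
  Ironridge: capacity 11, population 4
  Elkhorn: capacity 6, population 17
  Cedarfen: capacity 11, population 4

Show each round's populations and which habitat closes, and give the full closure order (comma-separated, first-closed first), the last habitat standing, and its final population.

Round 1: Cedarfen=4 Elkhorn=17 Hollowpine=24 Ironridge=4 → close Elkhorn (overflow 11)
  17÷3 = 5 each, +1 to first 2
Round 2: Cedarfen=10 Hollowpine=30 Ironridge=9 → close Hollowpine (overflow 15)
  30÷2 = 15 each, +1 to first 0
Round 3: Cedarfen=25 Ironridge=24 → close Cedarfen (overflow 14)
  25÷1 = 25 each, +1 to first 0

Closure order: Elkhorn, Hollowpine, Cedarfen
Last habitat: Ironridge with 49 animals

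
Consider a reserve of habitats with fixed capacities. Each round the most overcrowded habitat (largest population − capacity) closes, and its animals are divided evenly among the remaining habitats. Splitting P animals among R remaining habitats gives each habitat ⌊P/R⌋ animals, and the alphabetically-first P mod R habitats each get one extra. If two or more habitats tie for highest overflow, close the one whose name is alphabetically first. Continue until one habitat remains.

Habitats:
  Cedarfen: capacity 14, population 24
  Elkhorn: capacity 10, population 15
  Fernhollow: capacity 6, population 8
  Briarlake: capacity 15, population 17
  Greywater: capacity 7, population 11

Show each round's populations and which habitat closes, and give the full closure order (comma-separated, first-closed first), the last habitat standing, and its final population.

Round 1: Briarlake=17 Cedarfen=24 Elkhorn=15 Fernhollow=8 Greywater=11 → close Cedarfen (overflow 10)
  24÷4 = 6 each, +1 to first 0
Round 2: Briarlake=23 Elkhorn=21 Fernhollow=14 Greywater=17 → close Elkhorn (overflow 11)
  21÷3 = 7 each, +1 to first 0
Round 3: Briarlake=30 Fernhollow=21 Greywater=24 → close Greywater (overflow 17)
  24÷2 = 12 each, +1 to first 0
Round 4: Briarlake=42 Fernhollow=33 → close Briarlake (overflow 27)
  42÷1 = 42 each, +1 to first 0

Closure order: Cedarfen, Elkhorn, Greywater, Briarlake
Last habitat: Fernhollow with 75 animals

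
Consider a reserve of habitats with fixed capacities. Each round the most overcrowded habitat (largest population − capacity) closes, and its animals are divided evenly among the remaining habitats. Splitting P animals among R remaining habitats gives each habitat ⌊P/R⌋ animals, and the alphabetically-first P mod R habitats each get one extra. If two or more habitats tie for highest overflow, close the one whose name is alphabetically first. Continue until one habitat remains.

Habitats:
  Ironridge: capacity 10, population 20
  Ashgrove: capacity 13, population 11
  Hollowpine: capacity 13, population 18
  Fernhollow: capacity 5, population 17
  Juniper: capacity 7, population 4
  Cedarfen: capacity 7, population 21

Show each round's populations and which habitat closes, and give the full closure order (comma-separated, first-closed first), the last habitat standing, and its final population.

Round 1: Ashgrove=11 Cedarfen=21 Fernhollow=17 Hollowpine=18 Ironridge=20 Juniper=4 → close Cedarfen (overflow 14)
  21÷5 = 4 each, +1 to first 1
Round 2: Ashgrove=16 Fernhollow=21 Hollowpine=22 Ironridge=24 Juniper=8 → close Fernhollow (overflow 16)
  21÷4 = 5 each, +1 to first 1
Round 3: Ashgrove=22 Hollowpine=27 Ironridge=29 Juniper=13 → close Ironridge (overflow 19)
  29÷3 = 9 each, +1 to first 2
Round 4: Ashgrove=32 Hollowpine=37 Juniper=22 → close Hollowpine (overflow 24)
  37÷2 = 18 each, +1 to first 1
Round 5: Ashgrove=51 Juniper=40 → close Ashgrove (overflow 38)
  51÷1 = 51 each, +1 to first 0

Closure order: Cedarfen, Fernhollow, Ironridge, Hollowpine, Ashgrove
Last habitat: Juniper with 91 animals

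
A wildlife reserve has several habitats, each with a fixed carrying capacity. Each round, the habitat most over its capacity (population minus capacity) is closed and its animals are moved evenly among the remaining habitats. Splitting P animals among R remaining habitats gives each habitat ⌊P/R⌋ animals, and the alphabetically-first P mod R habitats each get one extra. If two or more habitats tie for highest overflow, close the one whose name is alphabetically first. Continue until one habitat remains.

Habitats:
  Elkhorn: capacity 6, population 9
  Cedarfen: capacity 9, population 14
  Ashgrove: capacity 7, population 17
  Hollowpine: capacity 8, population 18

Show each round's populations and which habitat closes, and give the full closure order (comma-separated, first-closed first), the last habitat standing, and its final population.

Closure order: Ashgrove, Hollowpine, Cedarfen
Last habitat: Elkhorn with 58 animals

Round 1: Ashgrove=17 Cedarfen=14 Elkhorn=9 Hollowpine=18 → close Ashgrove (overflow 10)
  17÷3 = 5 each, +1 to first 2
Round 2: Cedarfen=20 Elkhorn=15 Hollowpine=23 → close Hollowpine (overflow 15)
  23÷2 = 11 each, +1 to first 1
Round 3: Cedarfen=32 Elkhorn=26 → close Cedarfen (overflow 23)
  32÷1 = 32 each, +1 to first 0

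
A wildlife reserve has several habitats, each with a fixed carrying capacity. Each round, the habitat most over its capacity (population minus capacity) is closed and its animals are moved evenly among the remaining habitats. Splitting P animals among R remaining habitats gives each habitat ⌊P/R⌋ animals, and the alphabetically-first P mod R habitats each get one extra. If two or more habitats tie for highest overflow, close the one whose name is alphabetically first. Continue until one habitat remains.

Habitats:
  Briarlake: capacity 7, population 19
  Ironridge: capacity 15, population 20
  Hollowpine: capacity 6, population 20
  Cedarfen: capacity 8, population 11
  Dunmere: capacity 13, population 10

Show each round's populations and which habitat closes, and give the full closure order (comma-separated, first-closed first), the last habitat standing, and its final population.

Closure order: Hollowpine, Briarlake, Ironridge, Cedarfen
Last habitat: Dunmere with 80 animals

Round 1: Briarlake=19 Cedarfen=11 Dunmere=10 Hollowpine=20 Ironridge=20 → close Hollowpine (overflow 14)
  20÷4 = 5 each, +1 to first 0
Round 2: Briarlake=24 Cedarfen=16 Dunmere=15 Ironridge=25 → close Briarlake (overflow 17)
  24÷3 = 8 each, +1 to first 0
Round 3: Cedarfen=24 Dunmere=23 Ironridge=33 → close Ironridge (overflow 18)
  33÷2 = 16 each, +1 to first 1
Round 4: Cedarfen=41 Dunmere=39 → close Cedarfen (overflow 33)
  41÷1 = 41 each, +1 to first 0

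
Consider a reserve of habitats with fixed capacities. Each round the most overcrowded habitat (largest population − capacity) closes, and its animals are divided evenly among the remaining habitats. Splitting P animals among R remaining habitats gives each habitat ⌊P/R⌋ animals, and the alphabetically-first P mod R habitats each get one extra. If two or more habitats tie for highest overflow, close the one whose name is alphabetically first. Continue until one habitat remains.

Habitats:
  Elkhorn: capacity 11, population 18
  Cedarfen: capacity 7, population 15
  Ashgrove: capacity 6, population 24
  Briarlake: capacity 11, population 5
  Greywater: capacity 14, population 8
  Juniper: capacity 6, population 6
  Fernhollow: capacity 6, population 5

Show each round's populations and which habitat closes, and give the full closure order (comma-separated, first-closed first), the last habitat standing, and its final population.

Round 1: Ashgrove=24 Briarlake=5 Cedarfen=15 Elkhorn=18 Fernhollow=5 Greywater=8 Juniper=6 → close Ashgrove (overflow 18)
  24÷6 = 4 each, +1 to first 0
Round 2: Briarlake=9 Cedarfen=19 Elkhorn=22 Fernhollow=9 Greywater=12 Juniper=10 → close Cedarfen (overflow 12)
  19÷5 = 3 each, +1 to first 4
Round 3: Briarlake=13 Elkhorn=26 Fernhollow=13 Greywater=16 Juniper=13 → close Elkhorn (overflow 15)
  26÷4 = 6 each, +1 to first 2
Round 4: Briarlake=20 Fernhollow=20 Greywater=22 Juniper=19 → close Fernhollow (overflow 14)
  20÷3 = 6 each, +1 to first 2
Round 5: Briarlake=27 Greywater=29 Juniper=25 → close Juniper (overflow 19)
  25÷2 = 12 each, +1 to first 1
Round 6: Briarlake=40 Greywater=41 → close Briarlake (overflow 29)
  40÷1 = 40 each, +1 to first 0

Closure order: Ashgrove, Cedarfen, Elkhorn, Fernhollow, Juniper, Briarlake
Last habitat: Greywater with 81 animals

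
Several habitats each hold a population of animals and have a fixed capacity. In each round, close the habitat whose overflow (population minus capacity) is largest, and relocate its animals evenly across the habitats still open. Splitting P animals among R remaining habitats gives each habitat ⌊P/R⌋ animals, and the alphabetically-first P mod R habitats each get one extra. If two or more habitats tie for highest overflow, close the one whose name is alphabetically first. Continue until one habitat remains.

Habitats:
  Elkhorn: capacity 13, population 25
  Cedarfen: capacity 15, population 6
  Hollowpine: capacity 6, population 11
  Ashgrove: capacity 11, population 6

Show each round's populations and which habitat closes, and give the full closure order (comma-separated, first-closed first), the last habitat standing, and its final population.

Round 1: Ashgrove=6 Cedarfen=6 Elkhorn=25 Hollowpine=11 → close Elkhorn (overflow 12)
  25÷3 = 8 each, +1 to first 1
Round 2: Ashgrove=15 Cedarfen=14 Hollowpine=19 → close Hollowpine (overflow 13)
  19÷2 = 9 each, +1 to first 1
Round 3: Ashgrove=25 Cedarfen=23 → close Ashgrove (overflow 14)
  25÷1 = 25 each, +1 to first 0

Closure order: Elkhorn, Hollowpine, Ashgrove
Last habitat: Cedarfen with 48 animals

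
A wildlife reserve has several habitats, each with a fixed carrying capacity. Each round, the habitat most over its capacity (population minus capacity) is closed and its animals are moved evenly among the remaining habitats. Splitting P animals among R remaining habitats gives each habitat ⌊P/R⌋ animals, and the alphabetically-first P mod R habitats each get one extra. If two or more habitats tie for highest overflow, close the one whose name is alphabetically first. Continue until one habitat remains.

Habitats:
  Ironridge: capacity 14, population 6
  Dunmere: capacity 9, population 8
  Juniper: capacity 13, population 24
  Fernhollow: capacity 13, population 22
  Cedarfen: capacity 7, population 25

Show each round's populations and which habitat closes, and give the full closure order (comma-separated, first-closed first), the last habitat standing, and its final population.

Round 1: Cedarfen=25 Dunmere=8 Fernhollow=22 Ironridge=6 Juniper=24 → close Cedarfen (overflow 18)
  25÷4 = 6 each, +1 to first 1
Round 2: Dunmere=15 Fernhollow=28 Ironridge=12 Juniper=30 → close Juniper (overflow 17)
  30÷3 = 10 each, +1 to first 0
Round 3: Dunmere=25 Fernhollow=38 Ironridge=22 → close Fernhollow (overflow 25)
  38÷2 = 19 each, +1 to first 0
Round 4: Dunmere=44 Ironridge=41 → close Dunmere (overflow 35)
  44÷1 = 44 each, +1 to first 0

Closure order: Cedarfen, Juniper, Fernhollow, Dunmere
Last habitat: Ironridge with 85 animals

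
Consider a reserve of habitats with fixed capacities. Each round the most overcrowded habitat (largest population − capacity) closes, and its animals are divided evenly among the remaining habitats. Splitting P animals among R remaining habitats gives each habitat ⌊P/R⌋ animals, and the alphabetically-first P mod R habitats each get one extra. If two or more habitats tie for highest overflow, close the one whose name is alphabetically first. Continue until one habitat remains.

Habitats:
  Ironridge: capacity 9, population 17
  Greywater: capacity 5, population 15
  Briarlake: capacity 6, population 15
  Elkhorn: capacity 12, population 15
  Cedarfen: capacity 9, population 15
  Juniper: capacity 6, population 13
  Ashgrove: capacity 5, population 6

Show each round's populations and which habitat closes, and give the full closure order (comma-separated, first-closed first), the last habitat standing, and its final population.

Round 1: Ashgrove=6 Briarlake=15 Cedarfen=15 Elkhorn=15 Greywater=15 Ironridge=17 Juniper=13 → close Greywater (overflow 10)
  15÷6 = 2 each, +1 to first 3
Round 2: Ashgrove=9 Briarlake=18 Cedarfen=18 Elkhorn=17 Ironridge=19 Juniper=15 → close Briarlake (overflow 12)
  18÷5 = 3 each, +1 to first 3
Round 3: Ashgrove=13 Cedarfen=22 Elkhorn=21 Ironridge=22 Juniper=18 → close Cedarfen (overflow 13)
  22÷4 = 5 each, +1 to first 2
Round 4: Ashgrove=19 Elkhorn=27 Ironridge=27 Juniper=23 → close Ironridge (overflow 18)
  27÷3 = 9 each, +1 to first 0
Round 5: Ashgrove=28 Elkhorn=36 Juniper=32 → close Juniper (overflow 26)
  32÷2 = 16 each, +1 to first 0
Round 6: Ashgrove=44 Elkhorn=52 → close Elkhorn (overflow 40)
  52÷1 = 52 each, +1 to first 0

Closure order: Greywater, Briarlake, Cedarfen, Ironridge, Juniper, Elkhorn
Last habitat: Ashgrove with 96 animals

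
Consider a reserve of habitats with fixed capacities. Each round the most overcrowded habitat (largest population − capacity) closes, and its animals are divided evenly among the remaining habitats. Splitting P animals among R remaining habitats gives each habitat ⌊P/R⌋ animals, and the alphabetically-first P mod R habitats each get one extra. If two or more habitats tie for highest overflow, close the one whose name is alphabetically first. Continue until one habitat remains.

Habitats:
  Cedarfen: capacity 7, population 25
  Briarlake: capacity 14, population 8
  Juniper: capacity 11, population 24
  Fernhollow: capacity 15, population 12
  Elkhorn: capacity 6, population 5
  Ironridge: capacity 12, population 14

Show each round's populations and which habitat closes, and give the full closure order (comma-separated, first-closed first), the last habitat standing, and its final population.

Closure order: Cedarfen, Juniper, Ironridge, Elkhorn, Fernhollow
Last habitat: Briarlake with 88 animals

Round 1: Briarlake=8 Cedarfen=25 Elkhorn=5 Fernhollow=12 Ironridge=14 Juniper=24 → close Cedarfen (overflow 18)
  25÷5 = 5 each, +1 to first 0
Round 2: Briarlake=13 Elkhorn=10 Fernhollow=17 Ironridge=19 Juniper=29 → close Juniper (overflow 18)
  29÷4 = 7 each, +1 to first 1
Round 3: Briarlake=21 Elkhorn=17 Fernhollow=24 Ironridge=26 → close Ironridge (overflow 14)
  26÷3 = 8 each, +1 to first 2
Round 4: Briarlake=30 Elkhorn=26 Fernhollow=32 → close Elkhorn (overflow 20)
  26÷2 = 13 each, +1 to first 0
Round 5: Briarlake=43 Fernhollow=45 → close Fernhollow (overflow 30)
  45÷1 = 45 each, +1 to first 0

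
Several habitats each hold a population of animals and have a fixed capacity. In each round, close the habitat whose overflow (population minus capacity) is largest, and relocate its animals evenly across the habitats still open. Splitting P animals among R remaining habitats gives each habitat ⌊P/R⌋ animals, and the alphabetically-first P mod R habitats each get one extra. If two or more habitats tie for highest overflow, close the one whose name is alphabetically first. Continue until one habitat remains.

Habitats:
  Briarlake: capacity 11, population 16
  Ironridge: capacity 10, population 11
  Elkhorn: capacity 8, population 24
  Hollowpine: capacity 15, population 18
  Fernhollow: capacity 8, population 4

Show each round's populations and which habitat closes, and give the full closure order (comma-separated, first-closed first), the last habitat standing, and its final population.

Round 1: Briarlake=16 Elkhorn=24 Fernhollow=4 Hollowpine=18 Ironridge=11 → close Elkhorn (overflow 16)
  24÷4 = 6 each, +1 to first 0
Round 2: Briarlake=22 Fernhollow=10 Hollowpine=24 Ironridge=17 → close Briarlake (overflow 11)
  22÷3 = 7 each, +1 to first 1
Round 3: Fernhollow=18 Hollowpine=31 Ironridge=24 → close Hollowpine (overflow 16)
  31÷2 = 15 each, +1 to first 1
Round 4: Fernhollow=34 Ironridge=39 → close Ironridge (overflow 29)
  39÷1 = 39 each, +1 to first 0

Closure order: Elkhorn, Briarlake, Hollowpine, Ironridge
Last habitat: Fernhollow with 73 animals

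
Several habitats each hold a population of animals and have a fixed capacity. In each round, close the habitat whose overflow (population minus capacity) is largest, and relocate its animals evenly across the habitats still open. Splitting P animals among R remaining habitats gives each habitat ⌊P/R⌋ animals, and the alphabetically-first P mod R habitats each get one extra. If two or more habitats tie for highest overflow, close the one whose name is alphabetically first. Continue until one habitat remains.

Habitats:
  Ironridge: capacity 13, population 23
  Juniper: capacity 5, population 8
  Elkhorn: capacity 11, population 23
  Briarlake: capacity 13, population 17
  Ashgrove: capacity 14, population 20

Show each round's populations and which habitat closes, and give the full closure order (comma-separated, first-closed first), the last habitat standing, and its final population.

Round 1: Ashgrove=20 Briarlake=17 Elkhorn=23 Ironridge=23 Juniper=8 → close Elkhorn (overflow 12)
  23÷4 = 5 each, +1 to first 3
Round 2: Ashgrove=26 Briarlake=23 Ironridge=29 Juniper=13 → close Ironridge (overflow 16)
  29÷3 = 9 each, +1 to first 2
Round 3: Ashgrove=36 Briarlake=33 Juniper=22 → close Ashgrove (overflow 22)
  36÷2 = 18 each, +1 to first 0
Round 4: Briarlake=51 Juniper=40 → close Briarlake (overflow 38)
  51÷1 = 51 each, +1 to first 0

Closure order: Elkhorn, Ironridge, Ashgrove, Briarlake
Last habitat: Juniper with 91 animals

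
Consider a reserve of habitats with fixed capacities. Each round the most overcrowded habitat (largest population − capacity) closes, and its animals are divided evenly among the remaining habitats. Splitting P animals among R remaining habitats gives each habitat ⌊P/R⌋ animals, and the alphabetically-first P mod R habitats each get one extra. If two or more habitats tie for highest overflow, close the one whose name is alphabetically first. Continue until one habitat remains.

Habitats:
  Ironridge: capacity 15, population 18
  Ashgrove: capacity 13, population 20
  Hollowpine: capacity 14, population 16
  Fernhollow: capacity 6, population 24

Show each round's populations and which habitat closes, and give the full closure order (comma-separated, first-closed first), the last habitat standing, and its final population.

Closure order: Fernhollow, Ashgrove, Ironridge
Last habitat: Hollowpine with 78 animals

Round 1: Ashgrove=20 Fernhollow=24 Hollowpine=16 Ironridge=18 → close Fernhollow (overflow 18)
  24÷3 = 8 each, +1 to first 0
Round 2: Ashgrove=28 Hollowpine=24 Ironridge=26 → close Ashgrove (overflow 15)
  28÷2 = 14 each, +1 to first 0
Round 3: Hollowpine=38 Ironridge=40 → close Ironridge (overflow 25)
  40÷1 = 40 each, +1 to first 0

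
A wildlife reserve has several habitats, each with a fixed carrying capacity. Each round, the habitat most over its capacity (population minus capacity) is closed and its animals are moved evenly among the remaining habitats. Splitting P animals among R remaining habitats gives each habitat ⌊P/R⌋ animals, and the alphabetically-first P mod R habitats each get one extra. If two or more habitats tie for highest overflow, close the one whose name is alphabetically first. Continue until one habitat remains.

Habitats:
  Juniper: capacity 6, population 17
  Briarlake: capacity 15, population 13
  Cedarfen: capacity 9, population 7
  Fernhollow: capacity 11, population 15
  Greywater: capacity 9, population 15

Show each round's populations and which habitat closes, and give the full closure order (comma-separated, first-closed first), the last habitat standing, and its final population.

Round 1: Briarlake=13 Cedarfen=7 Fernhollow=15 Greywater=15 Juniper=17 → close Juniper (overflow 11)
  17÷4 = 4 each, +1 to first 1
Round 2: Briarlake=18 Cedarfen=11 Fernhollow=19 Greywater=19 → close Greywater (overflow 10)
  19÷3 = 6 each, +1 to first 1
Round 3: Briarlake=25 Cedarfen=17 Fernhollow=25 → close Fernhollow (overflow 14)
  25÷2 = 12 each, +1 to first 1
Round 4: Briarlake=38 Cedarfen=29 → close Briarlake (overflow 23)
  38÷1 = 38 each, +1 to first 0

Closure order: Juniper, Greywater, Fernhollow, Briarlake
Last habitat: Cedarfen with 67 animals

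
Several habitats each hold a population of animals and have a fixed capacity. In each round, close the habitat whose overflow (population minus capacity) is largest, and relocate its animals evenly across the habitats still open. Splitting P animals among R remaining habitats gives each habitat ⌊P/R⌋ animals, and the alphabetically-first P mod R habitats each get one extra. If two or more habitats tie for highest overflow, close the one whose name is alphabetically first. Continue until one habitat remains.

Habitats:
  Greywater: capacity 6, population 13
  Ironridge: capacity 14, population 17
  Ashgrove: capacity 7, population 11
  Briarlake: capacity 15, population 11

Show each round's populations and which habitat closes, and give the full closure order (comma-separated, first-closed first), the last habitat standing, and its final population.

Round 1: Ashgrove=11 Briarlake=11 Greywater=13 Ironridge=17 → close Greywater (overflow 7)
  13÷3 = 4 each, +1 to first 1
Round 2: Ashgrove=16 Briarlake=15 Ironridge=21 → close Ashgrove (overflow 9)
  16÷2 = 8 each, +1 to first 0
Round 3: Briarlake=23 Ironridge=29 → close Ironridge (overflow 15)
  29÷1 = 29 each, +1 to first 0

Closure order: Greywater, Ashgrove, Ironridge
Last habitat: Briarlake with 52 animals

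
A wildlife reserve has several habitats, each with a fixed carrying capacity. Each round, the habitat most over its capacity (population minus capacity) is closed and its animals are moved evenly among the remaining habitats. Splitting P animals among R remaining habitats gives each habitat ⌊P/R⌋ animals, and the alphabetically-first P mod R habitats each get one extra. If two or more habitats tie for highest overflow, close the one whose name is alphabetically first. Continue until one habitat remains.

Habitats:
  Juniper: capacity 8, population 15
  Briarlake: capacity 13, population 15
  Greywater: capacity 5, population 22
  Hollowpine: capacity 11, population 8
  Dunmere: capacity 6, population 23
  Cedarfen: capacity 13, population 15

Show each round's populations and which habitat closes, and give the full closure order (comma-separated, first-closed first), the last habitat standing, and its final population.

Closure order: Dunmere, Greywater, Juniper, Briarlake, Cedarfen
Last habitat: Hollowpine with 98 animals

Round 1: Briarlake=15 Cedarfen=15 Dunmere=23 Greywater=22 Hollowpine=8 Juniper=15 → close Dunmere (overflow 17)
  23÷5 = 4 each, +1 to first 3
Round 2: Briarlake=20 Cedarfen=20 Greywater=27 Hollowpine=12 Juniper=19 → close Greywater (overflow 22)
  27÷4 = 6 each, +1 to first 3
Round 3: Briarlake=27 Cedarfen=27 Hollowpine=19 Juniper=25 → close Juniper (overflow 17)
  25÷3 = 8 each, +1 to first 1
Round 4: Briarlake=36 Cedarfen=35 Hollowpine=27 → close Briarlake (overflow 23)
  36÷2 = 18 each, +1 to first 0
Round 5: Cedarfen=53 Hollowpine=45 → close Cedarfen (overflow 40)
  53÷1 = 53 each, +1 to first 0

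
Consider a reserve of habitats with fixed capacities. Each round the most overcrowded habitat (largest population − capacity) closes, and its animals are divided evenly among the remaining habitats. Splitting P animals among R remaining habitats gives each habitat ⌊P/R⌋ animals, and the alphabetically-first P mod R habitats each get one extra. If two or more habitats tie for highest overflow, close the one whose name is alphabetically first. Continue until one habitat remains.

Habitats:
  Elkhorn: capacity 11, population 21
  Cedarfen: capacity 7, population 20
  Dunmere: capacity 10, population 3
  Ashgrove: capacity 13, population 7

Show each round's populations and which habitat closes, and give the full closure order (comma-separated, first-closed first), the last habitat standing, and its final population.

Closure order: Cedarfen, Elkhorn, Ashgrove
Last habitat: Dunmere with 51 animals

Round 1: Ashgrove=7 Cedarfen=20 Dunmere=3 Elkhorn=21 → close Cedarfen (overflow 13)
  20÷3 = 6 each, +1 to first 2
Round 2: Ashgrove=14 Dunmere=10 Elkhorn=27 → close Elkhorn (overflow 16)
  27÷2 = 13 each, +1 to first 1
Round 3: Ashgrove=28 Dunmere=23 → close Ashgrove (overflow 15)
  28÷1 = 28 each, +1 to first 0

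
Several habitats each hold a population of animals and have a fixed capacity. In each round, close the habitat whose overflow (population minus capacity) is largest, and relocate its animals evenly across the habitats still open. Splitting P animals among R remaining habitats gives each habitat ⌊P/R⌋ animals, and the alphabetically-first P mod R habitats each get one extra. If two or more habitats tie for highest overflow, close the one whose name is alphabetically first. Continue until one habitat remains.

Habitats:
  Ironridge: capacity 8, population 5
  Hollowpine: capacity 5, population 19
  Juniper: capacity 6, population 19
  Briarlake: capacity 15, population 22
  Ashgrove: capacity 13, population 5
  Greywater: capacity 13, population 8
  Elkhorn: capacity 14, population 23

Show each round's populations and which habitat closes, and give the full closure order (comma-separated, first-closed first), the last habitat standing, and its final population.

Closure order: Hollowpine, Juniper, Elkhorn, Briarlake, Ironridge, Ashgrove
Last habitat: Greywater with 101 animals

Round 1: Ashgrove=5 Briarlake=22 Elkhorn=23 Greywater=8 Hollowpine=19 Ironridge=5 Juniper=19 → close Hollowpine (overflow 14)
  19÷6 = 3 each, +1 to first 1
Round 2: Ashgrove=9 Briarlake=25 Elkhorn=26 Greywater=11 Ironridge=8 Juniper=22 → close Juniper (overflow 16)
  22÷5 = 4 each, +1 to first 2
Round 3: Ashgrove=14 Briarlake=30 Elkhorn=30 Greywater=15 Ironridge=12 → close Elkhorn (overflow 16)
  30÷4 = 7 each, +1 to first 2
Round 4: Ashgrove=22 Briarlake=38 Greywater=22 Ironridge=19 → close Briarlake (overflow 23)
  38÷3 = 12 each, +1 to first 2
Round 5: Ashgrove=35 Greywater=35 Ironridge=31 → close Ironridge (overflow 23)
  31÷2 = 15 each, +1 to first 1
Round 6: Ashgrove=51 Greywater=50 → close Ashgrove (overflow 38)
  51÷1 = 51 each, +1 to first 0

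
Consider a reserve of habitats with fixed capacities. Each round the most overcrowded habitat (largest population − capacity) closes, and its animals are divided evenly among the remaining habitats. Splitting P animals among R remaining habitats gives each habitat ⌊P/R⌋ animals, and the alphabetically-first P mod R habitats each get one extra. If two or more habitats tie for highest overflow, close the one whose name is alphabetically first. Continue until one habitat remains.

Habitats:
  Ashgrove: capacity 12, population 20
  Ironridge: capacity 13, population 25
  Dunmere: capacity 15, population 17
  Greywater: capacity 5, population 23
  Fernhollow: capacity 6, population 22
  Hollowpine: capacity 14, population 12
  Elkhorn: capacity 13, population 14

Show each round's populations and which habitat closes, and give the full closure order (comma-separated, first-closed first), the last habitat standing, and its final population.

Closure order: Greywater, Fernhollow, Ironridge, Ashgrove, Dunmere, Elkhorn
Last habitat: Hollowpine with 133 animals

Round 1: Ashgrove=20 Dunmere=17 Elkhorn=14 Fernhollow=22 Greywater=23 Hollowpine=12 Ironridge=25 → close Greywater (overflow 18)
  23÷6 = 3 each, +1 to first 5
Round 2: Ashgrove=24 Dunmere=21 Elkhorn=18 Fernhollow=26 Hollowpine=16 Ironridge=28 → close Fernhollow (overflow 20)
  26÷5 = 5 each, +1 to first 1
Round 3: Ashgrove=30 Dunmere=26 Elkhorn=23 Hollowpine=21 Ironridge=33 → close Ironridge (overflow 20)
  33÷4 = 8 each, +1 to first 1
Round 4: Ashgrove=39 Dunmere=34 Elkhorn=31 Hollowpine=29 → close Ashgrove (overflow 27)
  39÷3 = 13 each, +1 to first 0
Round 5: Dunmere=47 Elkhorn=44 Hollowpine=42 → close Dunmere (overflow 32)
  47÷2 = 23 each, +1 to first 1
Round 6: Elkhorn=68 Hollowpine=65 → close Elkhorn (overflow 55)
  68÷1 = 68 each, +1 to first 0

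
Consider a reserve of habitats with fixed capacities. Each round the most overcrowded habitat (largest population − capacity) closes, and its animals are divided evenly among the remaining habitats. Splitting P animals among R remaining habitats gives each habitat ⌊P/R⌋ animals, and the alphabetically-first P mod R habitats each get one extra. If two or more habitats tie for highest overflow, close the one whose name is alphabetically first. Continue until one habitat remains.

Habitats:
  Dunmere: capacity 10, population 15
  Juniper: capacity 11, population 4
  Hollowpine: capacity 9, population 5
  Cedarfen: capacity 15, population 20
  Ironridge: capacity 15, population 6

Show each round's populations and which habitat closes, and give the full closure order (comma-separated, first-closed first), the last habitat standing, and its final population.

Closure order: Cedarfen, Dunmere, Hollowpine, Ironridge
Last habitat: Juniper with 50 animals

Round 1: Cedarfen=20 Dunmere=15 Hollowpine=5 Ironridge=6 Juniper=4 → close Cedarfen (overflow 5)
  20÷4 = 5 each, +1 to first 0
Round 2: Dunmere=20 Hollowpine=10 Ironridge=11 Juniper=9 → close Dunmere (overflow 10)
  20÷3 = 6 each, +1 to first 2
Round 3: Hollowpine=17 Ironridge=18 Juniper=15 → close Hollowpine (overflow 8)
  17÷2 = 8 each, +1 to first 1
Round 4: Ironridge=27 Juniper=23 → close Ironridge (overflow 12)
  27÷1 = 27 each, +1 to first 0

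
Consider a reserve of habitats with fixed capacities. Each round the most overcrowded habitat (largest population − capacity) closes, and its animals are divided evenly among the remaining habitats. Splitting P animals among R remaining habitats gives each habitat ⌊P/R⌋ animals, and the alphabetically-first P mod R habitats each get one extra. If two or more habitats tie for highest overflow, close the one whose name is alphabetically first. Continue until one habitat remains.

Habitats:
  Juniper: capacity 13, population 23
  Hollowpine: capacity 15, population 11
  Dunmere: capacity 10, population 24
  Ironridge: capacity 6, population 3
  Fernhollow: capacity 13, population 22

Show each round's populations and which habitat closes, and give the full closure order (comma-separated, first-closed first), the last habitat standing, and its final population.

Round 1: Dunmere=24 Fernhollow=22 Hollowpine=11 Ironridge=3 Juniper=23 → close Dunmere (overflow 14)
  24÷4 = 6 each, +1 to first 0
Round 2: Fernhollow=28 Hollowpine=17 Ironridge=9 Juniper=29 → close Juniper (overflow 16)
  29÷3 = 9 each, +1 to first 2
Round 3: Fernhollow=38 Hollowpine=27 Ironridge=18 → close Fernhollow (overflow 25)
  38÷2 = 19 each, +1 to first 0
Round 4: Hollowpine=46 Ironridge=37 → close Hollowpine (overflow 31)
  46÷1 = 46 each, +1 to first 0

Closure order: Dunmere, Juniper, Fernhollow, Hollowpine
Last habitat: Ironridge with 83 animals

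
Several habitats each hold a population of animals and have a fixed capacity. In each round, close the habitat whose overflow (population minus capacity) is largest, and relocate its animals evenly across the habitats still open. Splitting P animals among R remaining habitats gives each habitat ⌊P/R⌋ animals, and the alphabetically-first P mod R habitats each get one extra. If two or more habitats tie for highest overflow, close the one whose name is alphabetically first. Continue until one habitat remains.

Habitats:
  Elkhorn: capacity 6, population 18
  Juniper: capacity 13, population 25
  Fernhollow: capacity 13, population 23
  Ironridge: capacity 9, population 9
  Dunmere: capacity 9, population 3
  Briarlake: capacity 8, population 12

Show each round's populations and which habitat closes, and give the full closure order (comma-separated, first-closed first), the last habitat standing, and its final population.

Round 1: Briarlake=12 Dunmere=3 Elkhorn=18 Fernhollow=23 Ironridge=9 Juniper=25 → close Elkhorn (overflow 12)
  18÷5 = 3 each, +1 to first 3
Round 2: Briarlake=16 Dunmere=7 Fernhollow=27 Ironridge=12 Juniper=28 → close Juniper (overflow 15)
  28÷4 = 7 each, +1 to first 0
Round 3: Briarlake=23 Dunmere=14 Fernhollow=34 Ironridge=19 → close Fernhollow (overflow 21)
  34÷3 = 11 each, +1 to first 1
Round 4: Briarlake=35 Dunmere=25 Ironridge=30 → close Briarlake (overflow 27)
  35÷2 = 17 each, +1 to first 1
Round 5: Dunmere=43 Ironridge=47 → close Ironridge (overflow 38)
  47÷1 = 47 each, +1 to first 0

Closure order: Elkhorn, Juniper, Fernhollow, Briarlake, Ironridge
Last habitat: Dunmere with 90 animals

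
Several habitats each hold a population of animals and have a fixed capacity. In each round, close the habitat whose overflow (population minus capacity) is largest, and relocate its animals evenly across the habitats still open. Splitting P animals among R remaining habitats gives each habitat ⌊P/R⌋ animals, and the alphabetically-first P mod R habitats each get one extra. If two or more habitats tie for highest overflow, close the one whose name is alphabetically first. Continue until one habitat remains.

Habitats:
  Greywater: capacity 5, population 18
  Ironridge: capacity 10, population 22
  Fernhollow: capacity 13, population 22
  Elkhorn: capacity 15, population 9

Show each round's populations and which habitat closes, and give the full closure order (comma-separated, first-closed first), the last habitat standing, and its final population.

Round 1: Elkhorn=9 Fernhollow=22 Greywater=18 Ironridge=22 → close Greywater (overflow 13)
  18÷3 = 6 each, +1 to first 0
Round 2: Elkhorn=15 Fernhollow=28 Ironridge=28 → close Ironridge (overflow 18)
  28÷2 = 14 each, +1 to first 0
Round 3: Elkhorn=29 Fernhollow=42 → close Fernhollow (overflow 29)
  42÷1 = 42 each, +1 to first 0

Closure order: Greywater, Ironridge, Fernhollow
Last habitat: Elkhorn with 71 animals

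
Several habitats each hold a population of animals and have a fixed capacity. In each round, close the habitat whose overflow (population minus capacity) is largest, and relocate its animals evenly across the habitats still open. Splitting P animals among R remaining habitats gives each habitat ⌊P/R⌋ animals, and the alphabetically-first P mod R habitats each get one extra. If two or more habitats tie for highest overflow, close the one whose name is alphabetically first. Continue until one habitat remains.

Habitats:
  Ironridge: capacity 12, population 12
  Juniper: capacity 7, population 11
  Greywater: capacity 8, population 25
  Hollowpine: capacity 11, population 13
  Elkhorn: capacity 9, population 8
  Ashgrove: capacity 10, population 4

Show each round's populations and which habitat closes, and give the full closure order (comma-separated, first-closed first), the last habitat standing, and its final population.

Round 1: Ashgrove=4 Elkhorn=8 Greywater=25 Hollowpine=13 Ironridge=12 Juniper=11 → close Greywater (overflow 17)
  25÷5 = 5 each, +1 to first 0
Round 2: Ashgrove=9 Elkhorn=13 Hollowpine=18 Ironridge=17 Juniper=16 → close Juniper (overflow 9)
  16÷4 = 4 each, +1 to first 0
Round 3: Ashgrove=13 Elkhorn=17 Hollowpine=22 Ironridge=21 → close Hollowpine (overflow 11)
  22÷3 = 7 each, +1 to first 1
Round 4: Ashgrove=21 Elkhorn=24 Ironridge=28 → close Ironridge (overflow 16)
  28÷2 = 14 each, +1 to first 0
Round 5: Ashgrove=35 Elkhorn=38 → close Elkhorn (overflow 29)
  38÷1 = 38 each, +1 to first 0

Closure order: Greywater, Juniper, Hollowpine, Ironridge, Elkhorn
Last habitat: Ashgrove with 73 animals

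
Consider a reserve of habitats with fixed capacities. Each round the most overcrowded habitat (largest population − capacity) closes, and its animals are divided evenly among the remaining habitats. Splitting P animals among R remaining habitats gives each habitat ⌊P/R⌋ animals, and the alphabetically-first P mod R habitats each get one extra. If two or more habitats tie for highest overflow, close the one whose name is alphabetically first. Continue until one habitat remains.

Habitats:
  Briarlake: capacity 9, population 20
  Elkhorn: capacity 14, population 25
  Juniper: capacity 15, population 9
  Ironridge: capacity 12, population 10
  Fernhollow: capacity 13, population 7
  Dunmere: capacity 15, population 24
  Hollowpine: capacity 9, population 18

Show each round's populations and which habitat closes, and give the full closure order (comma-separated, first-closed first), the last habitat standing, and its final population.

Closure order: Briarlake, Elkhorn, Dunmere, Hollowpine, Ironridge, Fernhollow
Last habitat: Juniper with 113 animals

Round 1: Briarlake=20 Dunmere=24 Elkhorn=25 Fernhollow=7 Hollowpine=18 Ironridge=10 Juniper=9 → close Briarlake (overflow 11)
  20÷6 = 3 each, +1 to first 2
Round 2: Dunmere=28 Elkhorn=29 Fernhollow=10 Hollowpine=21 Ironridge=13 Juniper=12 → close Elkhorn (overflow 15)
  29÷5 = 5 each, +1 to first 4
Round 3: Dunmere=34 Fernhollow=16 Hollowpine=27 Ironridge=19 Juniper=17 → close Dunmere (overflow 19)
  34÷4 = 8 each, +1 to first 2
Round 4: Fernhollow=25 Hollowpine=36 Ironridge=27 Juniper=25 → close Hollowpine (overflow 27)
  36÷3 = 12 each, +1 to first 0
Round 5: Fernhollow=37 Ironridge=39 Juniper=37 → close Ironridge (overflow 27)
  39÷2 = 19 each, +1 to first 1
Round 6: Fernhollow=57 Juniper=56 → close Fernhollow (overflow 44)
  57÷1 = 57 each, +1 to first 0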